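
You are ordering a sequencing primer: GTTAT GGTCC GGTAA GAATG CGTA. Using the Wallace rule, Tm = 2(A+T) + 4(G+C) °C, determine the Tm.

70°C

Base counts: T=7, C=3, G=8, A=6
So N_AT = 13 and N_GC = 11.
Tm = 2(13) + 4(11) = 26 + 44 = 70°C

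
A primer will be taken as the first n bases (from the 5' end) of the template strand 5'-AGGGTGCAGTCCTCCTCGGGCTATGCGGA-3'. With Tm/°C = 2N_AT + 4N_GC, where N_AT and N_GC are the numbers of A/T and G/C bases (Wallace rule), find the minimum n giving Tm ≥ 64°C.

First 18 bases: AGGGTGCAGTCCTCCTCG → Tm = 60°C (< 64°C)
First 19 bases: AGGGTGCAGTCCTCCTCGG → Tm = 64°C (≥ 64°C)
Since every base adds ≥2°C, Tm only increases with n, so the threshold is first crossed at n = 19.

n = 19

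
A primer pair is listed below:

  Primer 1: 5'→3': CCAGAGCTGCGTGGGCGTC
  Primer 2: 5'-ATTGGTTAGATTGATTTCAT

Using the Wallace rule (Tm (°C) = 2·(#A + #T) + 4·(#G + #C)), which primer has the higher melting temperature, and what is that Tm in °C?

Primer 1: A+T=5, G+C=14 → Tm = 2(5)+4(14) = 66°C
Primer 2: A+T=15, G+C=5 → Tm = 2(15)+4(5) = 50°C
66°C vs 50°C → primer 1 is higher.

Primer 1, 66°C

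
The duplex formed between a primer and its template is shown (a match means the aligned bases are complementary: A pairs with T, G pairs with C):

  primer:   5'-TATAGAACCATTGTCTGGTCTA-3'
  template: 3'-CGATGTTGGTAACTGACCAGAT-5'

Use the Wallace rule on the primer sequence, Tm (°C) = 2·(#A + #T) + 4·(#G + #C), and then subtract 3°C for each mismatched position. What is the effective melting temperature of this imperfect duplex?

Primer base counts: A=6, T=8, G=4, C=4 → A+T=14, G+C=8
Perfect-match Tm = 2(14) + 4(8) = 28 + 32 = 60°C
Mismatches (positions where the bases are not complementary): 4 (at positions 1, 2, 5, 14)
Effective Tm = 60 − 4×3 = 60 − 12 = 48°C

48°C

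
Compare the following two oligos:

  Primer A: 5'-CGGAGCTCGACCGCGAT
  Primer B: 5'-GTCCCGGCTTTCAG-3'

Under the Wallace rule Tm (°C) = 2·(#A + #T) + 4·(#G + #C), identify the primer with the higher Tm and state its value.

Primer A: A+T=5, G+C=12 → Tm = 2(5)+4(12) = 58°C
Primer B: A+T=5, G+C=9 → Tm = 2(5)+4(9) = 46°C
58°C vs 46°C → primer A is higher.

Primer A, 58°C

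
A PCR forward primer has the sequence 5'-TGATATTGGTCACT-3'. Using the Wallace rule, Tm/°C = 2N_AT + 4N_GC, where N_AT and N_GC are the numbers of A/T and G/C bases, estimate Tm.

38°C

Scanning the sequence gives T=6, G=3, C=2, A=3.
So N_AT = 9 and N_GC = 5.
Tm = 2×9 + 4×5 = 38°C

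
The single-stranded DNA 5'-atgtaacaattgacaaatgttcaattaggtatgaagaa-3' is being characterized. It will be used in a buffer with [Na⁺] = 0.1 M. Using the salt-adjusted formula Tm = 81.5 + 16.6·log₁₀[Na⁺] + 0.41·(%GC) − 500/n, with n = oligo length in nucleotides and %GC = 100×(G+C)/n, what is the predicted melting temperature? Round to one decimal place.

62.5°C

Length n = 38. C=3, A=17, T=11, G=7
G+C = 10, so %GC = 10/38 × 100 = 26.316%
Salt term: 16.6 × (-1) = -16.6
GC term: 0.41 × 26.316 = 10.79; length term: −500/38 = −13.158
Tm = 81.5 + (-16.6) + 10.79 − 13.158 = 62.532 → 62.5°C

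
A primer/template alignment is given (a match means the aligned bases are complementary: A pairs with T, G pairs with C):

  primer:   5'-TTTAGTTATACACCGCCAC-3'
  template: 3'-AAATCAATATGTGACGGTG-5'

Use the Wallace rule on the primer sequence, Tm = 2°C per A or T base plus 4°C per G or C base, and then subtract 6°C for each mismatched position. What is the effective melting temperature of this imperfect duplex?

Primer base counts: A=5, T=6, G=2, C=6 → A+T=11, G+C=8
Perfect-match Tm = 2(11) + 4(8) = 22 + 32 = 54°C
Mismatches (positions where the bases are not complementary): 1 (at position 14)
Effective Tm = 54 − 1×6 = 54 − 6 = 48°C

48°C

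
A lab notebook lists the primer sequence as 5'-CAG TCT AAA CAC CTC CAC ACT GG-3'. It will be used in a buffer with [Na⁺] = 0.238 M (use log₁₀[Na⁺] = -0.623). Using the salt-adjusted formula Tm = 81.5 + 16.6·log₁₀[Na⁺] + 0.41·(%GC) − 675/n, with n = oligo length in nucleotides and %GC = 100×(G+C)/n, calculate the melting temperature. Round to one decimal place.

63.2°C

Length n = 23. Scanning the sequence gives G=3, C=9, A=7, T=4.
G+C = 12, so %GC = 12/23 × 100 = 52.174%
Salt term: 16.6 × (-0.623) = -10.342
GC term: 0.41 × 52.174 = 21.391; length term: −675/23 = −29.348
Tm = 81.5 + (-10.342) + 21.391 − 29.348 = 63.201 → 63.2°C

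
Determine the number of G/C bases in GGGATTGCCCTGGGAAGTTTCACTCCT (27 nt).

Counting bases: G=8, A=4, T=8, C=7
Total G or C: 8 + 7 = 15

15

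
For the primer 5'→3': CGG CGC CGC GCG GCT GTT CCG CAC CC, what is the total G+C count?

C=13, G=9, T=3, A=1
G+C = 9 + 13 = 22

22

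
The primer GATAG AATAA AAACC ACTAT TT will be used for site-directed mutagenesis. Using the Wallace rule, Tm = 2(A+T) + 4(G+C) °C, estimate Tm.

G=2, A=11, T=6, C=3
A+T = 17, G+C = 5
Tm = 2(17) + 4(5) = 34 + 20 = 54°C

54°C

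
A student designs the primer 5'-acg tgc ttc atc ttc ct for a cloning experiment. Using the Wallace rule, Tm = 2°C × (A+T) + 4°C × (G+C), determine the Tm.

Scanning the sequence gives C=6, G=2, T=7, A=2.
So N_AT = 9 and N_GC = 8.
Tm = 2(9) + 4(8) = 18 + 32 = 50°C

50°C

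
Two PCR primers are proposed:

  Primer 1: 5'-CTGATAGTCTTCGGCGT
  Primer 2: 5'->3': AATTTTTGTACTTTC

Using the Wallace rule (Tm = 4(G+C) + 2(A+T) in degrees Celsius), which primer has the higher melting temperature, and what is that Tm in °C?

Primer 1: A+T=8, G+C=9 → Tm = 2(8)+4(9) = 52°C
Primer 2: A+T=12, G+C=3 → Tm = 2(12)+4(3) = 36°C
52°C vs 36°C → primer 1 is higher.

Primer 1, 52°C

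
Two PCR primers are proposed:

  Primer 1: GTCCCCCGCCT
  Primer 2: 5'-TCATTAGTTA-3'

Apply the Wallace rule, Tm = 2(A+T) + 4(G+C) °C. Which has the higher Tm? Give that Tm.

Primer 1, 40°C

Primer 1: A+T=2, G+C=9 → Tm = 2(2)+4(9) = 40°C
Primer 2: A+T=8, G+C=2 → Tm = 2(8)+4(2) = 24°C
40°C vs 24°C → primer 1 is higher.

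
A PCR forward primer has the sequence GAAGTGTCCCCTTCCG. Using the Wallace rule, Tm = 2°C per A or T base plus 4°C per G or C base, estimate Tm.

52°C

Scanning the sequence gives T=4, C=6, A=2, G=4.
AT pairs contribute 6, GC pairs contribute 10.
Tm = 2(6) + 4(10) = 12 + 40 = 52°C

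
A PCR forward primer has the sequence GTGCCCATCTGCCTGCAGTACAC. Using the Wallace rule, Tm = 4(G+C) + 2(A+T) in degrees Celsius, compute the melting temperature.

74°C

Scanning the sequence gives G=5, T=5, C=9, A=4.
A+T = 9, G+C = 14
Tm = 2(9) + 4(14) = 18 + 56 = 74°C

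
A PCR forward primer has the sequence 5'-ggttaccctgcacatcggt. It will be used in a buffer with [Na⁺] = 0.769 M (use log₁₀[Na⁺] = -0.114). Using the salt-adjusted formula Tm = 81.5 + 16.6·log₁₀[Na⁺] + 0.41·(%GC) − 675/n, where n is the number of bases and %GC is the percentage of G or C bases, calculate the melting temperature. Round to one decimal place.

67.8°C

Length n = 19. Counting bases: C=6, T=5, G=5, A=3
G+C = 11, so %GC = 11/19 × 100 = 57.895%
Salt term: 16.6 × (-0.114) = -1.892
GC term: 0.41 × 57.895 = 23.737; length term: −675/19 = −35.526
Tm = 81.5 + (-1.892) + 23.737 − 35.526 = 67.819 → 67.8°C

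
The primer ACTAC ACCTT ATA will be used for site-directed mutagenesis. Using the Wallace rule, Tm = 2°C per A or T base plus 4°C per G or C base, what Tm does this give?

34°C

Base counts: C=4, A=5, T=4, G=0
So N_AT = 9 and N_GC = 4.
Tm = 4·4 + 2·9 = 16 + 18 = 34°C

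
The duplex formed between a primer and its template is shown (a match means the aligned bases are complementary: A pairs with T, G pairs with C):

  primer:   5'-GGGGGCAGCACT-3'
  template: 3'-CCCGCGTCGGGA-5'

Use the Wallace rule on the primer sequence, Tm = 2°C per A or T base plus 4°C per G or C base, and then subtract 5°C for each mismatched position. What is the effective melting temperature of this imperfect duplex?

32°C

Primer base counts: A=2, T=1, G=6, C=3 → A+T=3, G+C=9
Perfect-match Tm = 2(3) + 4(9) = 6 + 36 = 42°C
Mismatches (positions where the bases are not complementary): 2 (at positions 4, 10)
Effective Tm = 42 − 2×5 = 42 − 10 = 32°C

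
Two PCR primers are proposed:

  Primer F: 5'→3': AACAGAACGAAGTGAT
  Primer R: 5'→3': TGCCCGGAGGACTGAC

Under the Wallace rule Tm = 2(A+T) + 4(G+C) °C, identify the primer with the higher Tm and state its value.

Primer F: A+T=10, G+C=6 → Tm = 2(10)+4(6) = 44°C
Primer R: A+T=5, G+C=11 → Tm = 2(5)+4(11) = 54°C
44°C vs 54°C → primer R is higher.

Primer R, 54°C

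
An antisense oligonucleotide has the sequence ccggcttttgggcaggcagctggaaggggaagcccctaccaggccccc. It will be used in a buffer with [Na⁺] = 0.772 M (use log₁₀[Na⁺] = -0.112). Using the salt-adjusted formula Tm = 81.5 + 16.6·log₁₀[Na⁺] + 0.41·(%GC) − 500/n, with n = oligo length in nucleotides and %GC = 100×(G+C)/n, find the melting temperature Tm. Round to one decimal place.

98.3°C

Length n = 48. Base counts: C=17, G=17, A=8, T=6
G+C = 34, so %GC = 34/48 × 100 = 70.833%
Salt term: 16.6 × (-0.112) = -1.859
GC term: 0.41 × 70.833 = 29.042; length term: −500/48 = −10.417
Tm = 81.5 + (-1.859) + 29.042 − 10.417 = 98.266 → 98.3°C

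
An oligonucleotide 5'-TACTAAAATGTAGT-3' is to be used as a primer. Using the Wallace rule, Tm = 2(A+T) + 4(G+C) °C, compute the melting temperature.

Base counts: C=1, T=5, G=2, A=6
A+T = 11, G+C = 3
Tm = 4·3 + 2·11 = 12 + 22 = 34°C

34°C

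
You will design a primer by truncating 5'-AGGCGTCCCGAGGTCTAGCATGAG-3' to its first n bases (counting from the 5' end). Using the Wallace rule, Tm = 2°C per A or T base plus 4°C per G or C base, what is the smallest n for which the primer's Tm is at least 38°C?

First 10 bases: AGGCGTCCCG → Tm = 36°C (< 38°C)
First 11 bases: AGGCGTCCCGA → Tm = 38°C (≥ 38°C)
Each additional base adds 2°C (A/T) or 4°C (G/C), so Tm is non-decreasing in n; n = 11 is the first length to reach 38°C.

n = 11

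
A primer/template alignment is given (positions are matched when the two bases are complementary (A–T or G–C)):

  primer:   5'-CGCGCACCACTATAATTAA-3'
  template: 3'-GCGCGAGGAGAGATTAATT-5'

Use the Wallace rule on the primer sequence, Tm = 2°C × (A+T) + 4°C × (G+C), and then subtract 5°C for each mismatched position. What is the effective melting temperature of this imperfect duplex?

39°C

Primer base counts: A=7, T=4, G=2, C=6 → A+T=11, G+C=8
Perfect-match Tm = 2(11) + 4(8) = 22 + 32 = 54°C
Mismatches (positions where the bases are not complementary): 3 (at positions 6, 9, 12)
Effective Tm = 54 − 3×5 = 54 − 15 = 39°C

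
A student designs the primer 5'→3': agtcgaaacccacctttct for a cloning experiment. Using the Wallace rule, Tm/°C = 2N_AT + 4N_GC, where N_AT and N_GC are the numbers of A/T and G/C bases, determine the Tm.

56°C

Scanning the sequence gives G=2, C=7, T=5, A=5.
AT pairs contribute 10, GC pairs contribute 9.
Tm = 2×10 + 4×9 = 56°C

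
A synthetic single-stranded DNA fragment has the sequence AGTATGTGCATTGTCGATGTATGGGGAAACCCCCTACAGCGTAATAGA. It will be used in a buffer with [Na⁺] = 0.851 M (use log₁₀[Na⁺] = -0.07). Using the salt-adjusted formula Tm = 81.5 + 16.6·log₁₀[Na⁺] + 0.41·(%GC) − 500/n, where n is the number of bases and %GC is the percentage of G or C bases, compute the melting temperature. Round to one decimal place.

Length n = 48. Scanning the sequence gives A=14, G=13, T=12, C=9.
G+C = 22, so %GC = 22/48 × 100 = 45.833%
Salt term: 16.6 × (-0.07) = -1.162
GC term: 0.41 × 45.833 = 18.792; length term: −500/48 = −10.417
Tm = 81.5 + (-1.162) + 18.792 − 10.417 = 88.713 → 88.7°C

88.7°C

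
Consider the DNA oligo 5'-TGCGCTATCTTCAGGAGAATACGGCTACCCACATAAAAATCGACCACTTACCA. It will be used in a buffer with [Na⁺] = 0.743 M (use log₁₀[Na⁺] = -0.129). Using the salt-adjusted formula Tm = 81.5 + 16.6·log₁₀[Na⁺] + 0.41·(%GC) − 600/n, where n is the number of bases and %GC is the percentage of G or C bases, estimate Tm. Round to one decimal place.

86.6°C

Length n = 53. Counting bases: A=18, G=8, C=16, T=11
G+C = 24, so %GC = 24/53 × 100 = 45.283%
Salt term: 16.6 × (-0.129) = -2.141
GC term: 0.41 × 45.283 = 18.566; length term: −600/53 = −11.321
Tm = 81.5 + (-2.141) + 18.566 − 11.321 = 86.604 → 86.6°C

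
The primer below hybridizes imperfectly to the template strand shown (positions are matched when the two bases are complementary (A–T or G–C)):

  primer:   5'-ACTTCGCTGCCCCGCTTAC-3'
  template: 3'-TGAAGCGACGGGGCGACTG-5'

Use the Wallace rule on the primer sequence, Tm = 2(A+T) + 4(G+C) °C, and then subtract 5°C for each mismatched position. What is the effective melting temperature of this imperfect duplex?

57°C

Primer base counts: A=2, T=5, G=3, C=9 → A+T=7, G+C=12
Perfect-match Tm = 2(7) + 4(12) = 14 + 48 = 62°C
Mismatches (positions where the bases are not complementary): 1 (at position 17)
Effective Tm = 62 − 1×5 = 62 − 5 = 57°C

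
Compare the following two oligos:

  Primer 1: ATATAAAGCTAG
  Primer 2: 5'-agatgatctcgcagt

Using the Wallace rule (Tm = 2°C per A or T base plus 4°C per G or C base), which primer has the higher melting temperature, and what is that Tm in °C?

Primer 1: A+T=9, G+C=3 → Tm = 2(9)+4(3) = 30°C
Primer 2: A+T=8, G+C=7 → Tm = 2(8)+4(7) = 44°C
30°C vs 44°C → primer 2 is higher.

Primer 2, 44°C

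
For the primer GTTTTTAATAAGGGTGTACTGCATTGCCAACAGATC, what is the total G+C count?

Scanning the sequence gives A=10, G=8, C=6, T=12.
Total G or C: 8 + 6 = 14

14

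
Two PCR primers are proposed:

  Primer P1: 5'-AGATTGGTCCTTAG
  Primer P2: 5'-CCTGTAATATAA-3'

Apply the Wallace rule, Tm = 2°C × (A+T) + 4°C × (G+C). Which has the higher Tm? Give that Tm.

Primer P1: A+T=8, G+C=6 → Tm = 2(8)+4(6) = 40°C
Primer P2: A+T=9, G+C=3 → Tm = 2(9)+4(3) = 30°C
40°C vs 30°C → primer P1 is higher.

Primer P1, 40°C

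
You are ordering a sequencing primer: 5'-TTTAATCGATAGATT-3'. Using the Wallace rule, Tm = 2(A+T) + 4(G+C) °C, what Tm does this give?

Counting bases: A=5, C=1, G=2, T=7
AT pairs contribute 12, GC pairs contribute 3.
Tm = 4·3 + 2·12 = 12 + 24 = 36°C

36°C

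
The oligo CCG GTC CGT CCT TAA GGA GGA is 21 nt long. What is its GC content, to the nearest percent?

T=4, G=7, A=4, C=6
G+C = 7 + 6 = 13 out of 21 bases
%GC = 13/21 × 100 = 61.9% ≈ 62%

62%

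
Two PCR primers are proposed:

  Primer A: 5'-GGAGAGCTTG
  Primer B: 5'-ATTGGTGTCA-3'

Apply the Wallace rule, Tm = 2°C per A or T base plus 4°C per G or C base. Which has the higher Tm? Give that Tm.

Primer A: A+T=4, G+C=6 → Tm = 2(4)+4(6) = 32°C
Primer B: A+T=6, G+C=4 → Tm = 2(6)+4(4) = 28°C
32°C vs 28°C → primer A is higher.

Primer A, 32°C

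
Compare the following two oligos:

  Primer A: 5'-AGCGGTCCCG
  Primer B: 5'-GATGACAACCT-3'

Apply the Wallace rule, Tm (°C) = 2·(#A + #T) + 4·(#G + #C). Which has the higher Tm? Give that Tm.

Primer A: A+T=2, G+C=8 → Tm = 2(2)+4(8) = 36°C
Primer B: A+T=6, G+C=5 → Tm = 2(6)+4(5) = 32°C
36°C vs 32°C → primer A is higher.

Primer A, 36°C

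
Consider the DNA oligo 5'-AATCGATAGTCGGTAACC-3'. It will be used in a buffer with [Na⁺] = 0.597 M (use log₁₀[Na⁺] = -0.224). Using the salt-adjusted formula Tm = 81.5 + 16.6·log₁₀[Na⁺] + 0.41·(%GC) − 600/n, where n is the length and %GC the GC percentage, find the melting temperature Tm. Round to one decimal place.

62.7°C

Length n = 18. Base counts: G=4, A=6, T=4, C=4
G+C = 8, so %GC = 8/18 × 100 = 44.444%
Salt term: 16.6 × (-0.224) = -3.718
GC term: 0.41 × 44.444 = 18.222; length term: −600/18 = −33.333
Tm = 81.5 + (-3.718) + 18.222 − 33.333 = 62.671 → 62.7°C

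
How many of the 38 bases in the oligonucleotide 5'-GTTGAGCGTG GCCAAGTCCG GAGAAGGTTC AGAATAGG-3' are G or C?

21

Counting bases: T=7, C=6, A=10, G=15
Total G or C: 15 + 6 = 21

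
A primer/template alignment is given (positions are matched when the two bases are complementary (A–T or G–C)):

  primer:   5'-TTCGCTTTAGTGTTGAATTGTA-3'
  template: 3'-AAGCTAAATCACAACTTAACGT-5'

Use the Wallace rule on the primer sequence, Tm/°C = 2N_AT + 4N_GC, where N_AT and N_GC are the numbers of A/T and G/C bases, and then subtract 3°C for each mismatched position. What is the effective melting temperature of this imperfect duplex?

52°C

Primer base counts: A=4, T=11, G=5, C=2 → A+T=15, G+C=7
Perfect-match Tm = 2(15) + 4(7) = 30 + 28 = 58°C
Mismatches (positions where the bases are not complementary): 2 (at positions 5, 21)
Effective Tm = 58 − 2×3 = 58 − 6 = 52°C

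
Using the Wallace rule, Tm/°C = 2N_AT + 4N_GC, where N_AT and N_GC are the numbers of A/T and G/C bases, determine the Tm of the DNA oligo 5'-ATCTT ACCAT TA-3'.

Counting bases: G=0, A=4, T=5, C=3
AT pairs contribute 9, GC pairs contribute 3.
Tm = 2×9 + 4×3 = 30°C

30°C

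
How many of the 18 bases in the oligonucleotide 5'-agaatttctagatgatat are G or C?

Scanning the sequence gives A=7, T=7, C=1, G=3.
Total G or C: 3 + 1 = 4

4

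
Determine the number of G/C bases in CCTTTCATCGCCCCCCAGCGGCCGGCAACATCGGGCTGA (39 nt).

27

Scanning the sequence gives T=6, G=10, C=17, A=6.
G+C = 10 + 17 = 27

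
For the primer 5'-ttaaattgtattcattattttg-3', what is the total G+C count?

Base counts: G=2, C=1, A=6, T=13
Total G or C: 2 + 1 = 3

3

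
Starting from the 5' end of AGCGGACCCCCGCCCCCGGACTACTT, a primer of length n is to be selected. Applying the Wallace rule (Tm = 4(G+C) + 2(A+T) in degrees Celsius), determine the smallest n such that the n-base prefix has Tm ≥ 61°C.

First 16 bases: AGCGGACCCCCGCCCC → Tm = 60°C (< 61°C)
First 17 bases: AGCGGACCCCCGCCCCC → Tm = 64°C (≥ 61°C)
Each additional base adds 2°C (A/T) or 4°C (G/C), so Tm is non-decreasing in n; n = 17 is the first length to reach 61°C.

n = 17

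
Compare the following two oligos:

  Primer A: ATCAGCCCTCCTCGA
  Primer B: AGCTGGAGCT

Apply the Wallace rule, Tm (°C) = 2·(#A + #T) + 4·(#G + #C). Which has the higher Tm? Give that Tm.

Primer A, 48°C

Primer A: A+T=6, G+C=9 → Tm = 2(6)+4(9) = 48°C
Primer B: A+T=4, G+C=6 → Tm = 2(4)+4(6) = 32°C
48°C vs 32°C → primer A is higher.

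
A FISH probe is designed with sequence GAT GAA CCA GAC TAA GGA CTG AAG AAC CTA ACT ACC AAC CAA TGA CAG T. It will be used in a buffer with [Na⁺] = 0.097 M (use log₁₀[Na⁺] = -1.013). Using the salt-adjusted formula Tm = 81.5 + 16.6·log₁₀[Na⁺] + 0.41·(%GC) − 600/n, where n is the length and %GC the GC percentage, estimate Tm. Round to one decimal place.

Length n = 49. T=7, G=9, A=21, C=12
G+C = 21, so %GC = 21/49 × 100 = 42.857%
Salt term: 16.6 × (-1.013) = -16.816
GC term: 0.41 × 42.857 = 17.571; length term: −600/49 = −12.245
Tm = 81.5 + (-16.816) + 17.571 − 12.245 = 70.01 → 70.0°C

70.0°C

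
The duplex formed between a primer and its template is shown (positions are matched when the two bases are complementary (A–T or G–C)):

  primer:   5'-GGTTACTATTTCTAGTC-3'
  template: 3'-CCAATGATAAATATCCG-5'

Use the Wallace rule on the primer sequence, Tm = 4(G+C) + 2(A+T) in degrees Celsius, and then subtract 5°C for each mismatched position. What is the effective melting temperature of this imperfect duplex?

36°C

Primer base counts: A=3, T=8, G=3, C=3 → A+T=11, G+C=6
Perfect-match Tm = 2(11) + 4(6) = 22 + 24 = 46°C
Mismatches (positions where the bases are not complementary): 2 (at positions 12, 16)
Effective Tm = 46 − 2×5 = 46 − 10 = 36°C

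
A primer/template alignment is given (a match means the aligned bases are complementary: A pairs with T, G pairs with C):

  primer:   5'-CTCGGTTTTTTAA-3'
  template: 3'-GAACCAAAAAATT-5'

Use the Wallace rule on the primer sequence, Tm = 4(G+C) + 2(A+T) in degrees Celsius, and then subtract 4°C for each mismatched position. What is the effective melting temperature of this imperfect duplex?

30°C

Primer base counts: A=2, T=7, G=2, C=2 → A+T=9, G+C=4
Perfect-match Tm = 2(9) + 4(4) = 18 + 16 = 34°C
Mismatches (positions where the bases are not complementary): 1 (at position 3)
Effective Tm = 34 − 1×4 = 34 − 4 = 30°C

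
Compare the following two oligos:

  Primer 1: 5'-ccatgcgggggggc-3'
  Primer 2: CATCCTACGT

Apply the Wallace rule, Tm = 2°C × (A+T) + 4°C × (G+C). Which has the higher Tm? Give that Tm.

Primer 1: A+T=2, G+C=12 → Tm = 2(2)+4(12) = 52°C
Primer 2: A+T=5, G+C=5 → Tm = 2(5)+4(5) = 30°C
52°C vs 30°C → primer 1 is higher.

Primer 1, 52°C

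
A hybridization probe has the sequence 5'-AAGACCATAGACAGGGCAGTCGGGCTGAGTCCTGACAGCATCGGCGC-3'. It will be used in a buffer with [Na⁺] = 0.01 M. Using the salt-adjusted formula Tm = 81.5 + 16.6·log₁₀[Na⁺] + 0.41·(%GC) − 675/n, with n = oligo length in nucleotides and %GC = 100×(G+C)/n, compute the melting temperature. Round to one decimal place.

Length n = 47. Counting bases: G=16, T=6, C=13, A=12
G+C = 29, so %GC = 29/47 × 100 = 61.702%
Salt term: 16.6 × (-2) = -33.2
GC term: 0.41 × 61.702 = 25.298; length term: −675/47 = −14.362
Tm = 81.5 + (-33.2) + 25.298 − 14.362 = 59.236 → 59.2°C

59.2°C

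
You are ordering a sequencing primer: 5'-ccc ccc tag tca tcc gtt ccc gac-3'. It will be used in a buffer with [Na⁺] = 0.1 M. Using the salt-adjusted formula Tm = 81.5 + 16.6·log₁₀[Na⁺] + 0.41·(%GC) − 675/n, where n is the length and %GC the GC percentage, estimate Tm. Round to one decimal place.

Length n = 24. Scanning the sequence gives T=5, A=3, G=3, C=13.
G+C = 16, so %GC = 16/24 × 100 = 66.667%
Salt term: 16.6 × (-1) = -16.6
GC term: 0.41 × 66.667 = 27.333; length term: −675/24 = −28.125
Tm = 81.5 + (-16.6) + 27.333 − 28.125 = 64.108 → 64.1°C

64.1°C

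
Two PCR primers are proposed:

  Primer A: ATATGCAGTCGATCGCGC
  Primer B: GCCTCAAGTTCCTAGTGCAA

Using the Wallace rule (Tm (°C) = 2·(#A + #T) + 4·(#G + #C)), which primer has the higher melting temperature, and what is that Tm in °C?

Primer A: A+T=8, G+C=10 → Tm = 2(8)+4(10) = 56°C
Primer B: A+T=10, G+C=10 → Tm = 2(10)+4(10) = 60°C
56°C vs 60°C → primer B is higher.

Primer B, 60°C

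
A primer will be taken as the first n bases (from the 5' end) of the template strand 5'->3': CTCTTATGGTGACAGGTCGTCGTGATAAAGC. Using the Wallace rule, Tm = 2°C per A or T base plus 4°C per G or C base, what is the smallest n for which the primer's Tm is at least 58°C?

First 18 bases: CTCTTATGGTGACAGGTC → Tm = 54°C (< 58°C)
First 19 bases: CTCTTATGGTGACAGGTCG → Tm = 58°C (≥ 58°C)
Since every base adds ≥2°C, Tm only increases with n, so the threshold is first crossed at n = 19.

n = 19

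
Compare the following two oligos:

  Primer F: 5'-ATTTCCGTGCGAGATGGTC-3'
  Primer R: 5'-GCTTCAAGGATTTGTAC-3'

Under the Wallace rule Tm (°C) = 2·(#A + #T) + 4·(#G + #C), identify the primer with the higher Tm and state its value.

Primer F: A+T=9, G+C=10 → Tm = 2(9)+4(10) = 58°C
Primer R: A+T=10, G+C=7 → Tm = 2(10)+4(7) = 48°C
58°C vs 48°C → primer F is higher.

Primer F, 58°C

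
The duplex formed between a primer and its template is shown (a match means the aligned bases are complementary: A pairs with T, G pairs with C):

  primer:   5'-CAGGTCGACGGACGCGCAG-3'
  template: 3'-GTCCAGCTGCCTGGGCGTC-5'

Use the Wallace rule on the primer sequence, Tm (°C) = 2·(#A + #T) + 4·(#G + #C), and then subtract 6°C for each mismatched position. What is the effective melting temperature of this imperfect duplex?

Primer base counts: A=4, T=1, G=8, C=6 → A+T=5, G+C=14
Perfect-match Tm = 2(5) + 4(14) = 10 + 56 = 66°C
Mismatches (positions where the bases are not complementary): 1 (at position 14)
Effective Tm = 66 − 1×6 = 66 − 6 = 60°C

60°C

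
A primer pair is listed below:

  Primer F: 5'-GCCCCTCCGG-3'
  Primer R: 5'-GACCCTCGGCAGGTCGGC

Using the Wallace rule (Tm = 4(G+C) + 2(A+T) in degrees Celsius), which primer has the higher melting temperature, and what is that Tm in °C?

Primer R, 64°C

Primer F: A+T=1, G+C=9 → Tm = 2(1)+4(9) = 38°C
Primer R: A+T=4, G+C=14 → Tm = 2(4)+4(14) = 64°C
38°C vs 64°C → primer R is higher.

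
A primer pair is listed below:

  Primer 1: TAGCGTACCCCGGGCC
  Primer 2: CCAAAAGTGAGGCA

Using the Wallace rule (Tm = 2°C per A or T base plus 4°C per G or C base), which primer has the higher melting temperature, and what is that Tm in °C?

Primer 1: A+T=4, G+C=12 → Tm = 2(4)+4(12) = 56°C
Primer 2: A+T=7, G+C=7 → Tm = 2(7)+4(7) = 42°C
56°C vs 42°C → primer 1 is higher.

Primer 1, 56°C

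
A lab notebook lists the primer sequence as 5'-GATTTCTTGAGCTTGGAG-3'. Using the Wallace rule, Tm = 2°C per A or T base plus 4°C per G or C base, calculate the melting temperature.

52°C

Scanning the sequence gives A=3, C=2, G=6, T=7.
A+T = 10, G+C = 8
Tm = 2(10) + 4(8) = 20 + 32 = 52°C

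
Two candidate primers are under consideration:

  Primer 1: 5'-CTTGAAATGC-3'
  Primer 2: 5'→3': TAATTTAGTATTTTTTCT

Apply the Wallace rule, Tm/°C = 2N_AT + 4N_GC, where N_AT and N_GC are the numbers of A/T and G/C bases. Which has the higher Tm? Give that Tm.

Primer 2, 40°C

Primer 1: A+T=6, G+C=4 → Tm = 2(6)+4(4) = 28°C
Primer 2: A+T=16, G+C=2 → Tm = 2(16)+4(2) = 40°C
28°C vs 40°C → primer 2 is higher.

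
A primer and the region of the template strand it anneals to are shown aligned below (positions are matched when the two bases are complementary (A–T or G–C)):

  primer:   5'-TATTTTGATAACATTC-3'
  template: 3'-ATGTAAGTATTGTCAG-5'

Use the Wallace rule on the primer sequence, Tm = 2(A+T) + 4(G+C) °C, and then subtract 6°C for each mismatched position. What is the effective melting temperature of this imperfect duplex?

Primer base counts: A=5, T=8, G=1, C=2 → A+T=13, G+C=3
Perfect-match Tm = 2(13) + 4(3) = 26 + 12 = 38°C
Mismatches (positions where the bases are not complementary): 4 (at positions 3, 4, 7, 14)
Effective Tm = 38 − 4×6 = 38 − 24 = 14°C

14°C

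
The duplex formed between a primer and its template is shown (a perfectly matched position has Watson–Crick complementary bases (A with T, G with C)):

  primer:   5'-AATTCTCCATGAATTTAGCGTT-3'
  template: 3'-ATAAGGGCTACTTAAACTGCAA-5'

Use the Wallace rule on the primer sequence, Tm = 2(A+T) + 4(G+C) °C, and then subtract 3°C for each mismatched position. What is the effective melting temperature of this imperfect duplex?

Primer base counts: A=6, T=9, G=3, C=4 → A+T=15, G+C=7
Perfect-match Tm = 2(15) + 4(7) = 30 + 28 = 58°C
Mismatches (positions where the bases are not complementary): 5 (at positions 1, 6, 8, 17, 18)
Effective Tm = 58 − 5×3 = 58 − 15 = 43°C

43°C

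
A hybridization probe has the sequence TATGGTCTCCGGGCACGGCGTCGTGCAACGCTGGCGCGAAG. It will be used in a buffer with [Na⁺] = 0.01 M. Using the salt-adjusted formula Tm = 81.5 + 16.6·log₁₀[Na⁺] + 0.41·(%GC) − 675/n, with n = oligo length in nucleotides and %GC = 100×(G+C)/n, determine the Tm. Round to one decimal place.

Length n = 41. Counting bases: G=16, C=12, A=6, T=7
G+C = 28, so %GC = 28/41 × 100 = 68.293%
Salt term: 16.6 × (-2) = -33.2
GC term: 0.41 × 68.293 = 28; length term: −675/41 = −16.463
Tm = 81.5 + (-33.2) + 28 − 16.463 = 59.837 → 59.8°C

59.8°C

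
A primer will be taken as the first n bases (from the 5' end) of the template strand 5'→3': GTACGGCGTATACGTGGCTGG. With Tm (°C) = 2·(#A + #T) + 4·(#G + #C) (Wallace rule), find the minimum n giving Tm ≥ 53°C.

n = 17

First 16 bases: GTACGGCGTATACGTG → Tm = 50°C (< 53°C)
First 17 bases: GTACGGCGTATACGTGG → Tm = 54°C (≥ 53°C)
Since every base adds ≥2°C, Tm only increases with n, so the threshold is first crossed at n = 17.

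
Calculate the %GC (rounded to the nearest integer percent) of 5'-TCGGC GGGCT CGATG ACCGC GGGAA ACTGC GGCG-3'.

74%

Scanning the sequence gives A=5, G=15, C=10, T=4.
G+C = 15 + 10 = 25 out of 34 bases
%GC = 25/34 × 100 = 73.53% ≈ 74%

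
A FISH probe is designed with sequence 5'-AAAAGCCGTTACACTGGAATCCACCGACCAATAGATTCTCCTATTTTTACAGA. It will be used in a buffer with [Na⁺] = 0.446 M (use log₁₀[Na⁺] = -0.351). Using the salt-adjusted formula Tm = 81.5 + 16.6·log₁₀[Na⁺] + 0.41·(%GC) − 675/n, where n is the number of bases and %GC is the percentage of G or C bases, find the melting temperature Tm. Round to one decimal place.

Length n = 53. Scanning the sequence gives G=7, T=14, C=14, A=18.
G+C = 21, so %GC = 21/53 × 100 = 39.623%
Salt term: 16.6 × (-0.351) = -5.827
GC term: 0.41 × 39.623 = 16.245; length term: −675/53 = −12.736
Tm = 81.5 + (-5.827) + 16.245 − 12.736 = 79.182 → 79.2°C

79.2°C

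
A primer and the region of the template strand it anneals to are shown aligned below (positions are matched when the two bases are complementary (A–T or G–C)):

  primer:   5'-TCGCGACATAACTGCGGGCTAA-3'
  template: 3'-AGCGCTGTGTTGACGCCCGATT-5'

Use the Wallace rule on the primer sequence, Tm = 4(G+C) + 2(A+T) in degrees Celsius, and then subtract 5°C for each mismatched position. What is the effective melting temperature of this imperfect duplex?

Primer base counts: A=6, T=4, G=6, C=6 → A+T=10, G+C=12
Perfect-match Tm = 2(10) + 4(12) = 20 + 48 = 68°C
Mismatches (positions where the bases are not complementary): 1 (at position 9)
Effective Tm = 68 − 1×5 = 68 − 5 = 63°C

63°C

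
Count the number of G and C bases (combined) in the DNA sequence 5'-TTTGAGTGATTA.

Counting bases: T=6, G=3, C=0, A=3
Total G or C: 3 + 0 = 3

3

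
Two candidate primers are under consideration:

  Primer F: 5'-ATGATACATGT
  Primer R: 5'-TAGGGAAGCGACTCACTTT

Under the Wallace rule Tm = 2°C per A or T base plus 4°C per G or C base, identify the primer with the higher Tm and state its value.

Primer F: A+T=8, G+C=3 → Tm = 2(8)+4(3) = 28°C
Primer R: A+T=10, G+C=9 → Tm = 2(10)+4(9) = 56°C
28°C vs 56°C → primer R is higher.

Primer R, 56°C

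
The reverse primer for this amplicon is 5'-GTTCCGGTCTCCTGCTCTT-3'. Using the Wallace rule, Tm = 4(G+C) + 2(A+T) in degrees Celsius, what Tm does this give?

Scanning the sequence gives G=4, C=7, T=8, A=0.
So N_AT = 8 and N_GC = 11.
Tm = 2×8 + 4×11 = 60°C

60°C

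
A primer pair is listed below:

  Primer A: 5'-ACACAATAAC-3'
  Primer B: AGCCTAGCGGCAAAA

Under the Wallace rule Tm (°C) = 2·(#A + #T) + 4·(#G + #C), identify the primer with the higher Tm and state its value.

Primer A: A+T=7, G+C=3 → Tm = 2(7)+4(3) = 26°C
Primer B: A+T=7, G+C=8 → Tm = 2(7)+4(8) = 46°C
26°C vs 46°C → primer B is higher.

Primer B, 46°C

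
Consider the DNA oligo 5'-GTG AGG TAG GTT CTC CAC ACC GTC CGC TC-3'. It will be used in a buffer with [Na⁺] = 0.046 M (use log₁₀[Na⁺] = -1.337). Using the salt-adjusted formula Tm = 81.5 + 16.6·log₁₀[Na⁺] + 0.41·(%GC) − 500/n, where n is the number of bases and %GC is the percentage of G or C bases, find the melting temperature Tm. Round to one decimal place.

67.5°C

Length n = 29. Scanning the sequence gives A=4, C=10, G=8, T=7.
G+C = 18, so %GC = 18/29 × 100 = 62.069%
Salt term: 16.6 × (-1.337) = -22.194
GC term: 0.41 × 62.069 = 25.448; length term: −500/29 = −17.241
Tm = 81.5 + (-22.194) + 25.448 − 17.241 = 67.513 → 67.5°C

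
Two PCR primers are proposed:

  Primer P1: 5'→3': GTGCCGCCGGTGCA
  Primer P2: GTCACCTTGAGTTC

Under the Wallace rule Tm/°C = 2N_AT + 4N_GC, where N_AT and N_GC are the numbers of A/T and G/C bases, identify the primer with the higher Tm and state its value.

Primer P1: A+T=3, G+C=11 → Tm = 2(3)+4(11) = 50°C
Primer P2: A+T=7, G+C=7 → Tm = 2(7)+4(7) = 42°C
50°C vs 42°C → primer P1 is higher.

Primer P1, 50°C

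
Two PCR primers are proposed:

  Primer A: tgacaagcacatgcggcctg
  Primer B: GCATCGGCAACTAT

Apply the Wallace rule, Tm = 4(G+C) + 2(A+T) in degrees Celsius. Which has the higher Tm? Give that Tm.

Primer A: A+T=8, G+C=12 → Tm = 2(8)+4(12) = 64°C
Primer B: A+T=7, G+C=7 → Tm = 2(7)+4(7) = 42°C
64°C vs 42°C → primer A is higher.

Primer A, 64°C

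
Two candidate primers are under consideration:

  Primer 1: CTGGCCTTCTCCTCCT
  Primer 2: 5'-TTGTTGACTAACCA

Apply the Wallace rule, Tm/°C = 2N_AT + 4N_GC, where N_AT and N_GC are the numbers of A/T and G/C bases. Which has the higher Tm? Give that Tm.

Primer 1, 52°C

Primer 1: A+T=6, G+C=10 → Tm = 2(6)+4(10) = 52°C
Primer 2: A+T=9, G+C=5 → Tm = 2(9)+4(5) = 38°C
52°C vs 38°C → primer 1 is higher.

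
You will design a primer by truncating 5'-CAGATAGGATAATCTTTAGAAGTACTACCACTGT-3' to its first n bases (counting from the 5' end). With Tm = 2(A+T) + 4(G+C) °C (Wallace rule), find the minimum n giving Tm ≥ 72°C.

n = 28

First 27 bases: CAGATAGGATAATCTTTAGAAGTACTA → Tm = 70°C (< 72°C)
First 28 bases: CAGATAGGATAATCTTTAGAAGTACTAC → Tm = 74°C (≥ 72°C)
Each additional base adds 2°C (A/T) or 4°C (G/C), so Tm is non-decreasing in n; n = 28 is the first length to reach 72°C.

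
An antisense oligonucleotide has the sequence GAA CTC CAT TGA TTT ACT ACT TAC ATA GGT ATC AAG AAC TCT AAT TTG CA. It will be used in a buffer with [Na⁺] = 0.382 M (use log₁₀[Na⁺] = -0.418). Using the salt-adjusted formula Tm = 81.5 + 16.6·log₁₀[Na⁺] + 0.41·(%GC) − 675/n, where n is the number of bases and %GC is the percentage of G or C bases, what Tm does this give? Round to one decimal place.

74.2°C

Length n = 50. Base counts: A=17, T=17, G=6, C=10
G+C = 16, so %GC = 16/50 × 100 = 32%
Salt term: 16.6 × (-0.418) = -6.939
GC term: 0.41 × 32 = 13.12; length term: −675/50 = −13.5
Tm = 81.5 + (-6.939) + 13.12 − 13.5 = 74.181 → 74.2°C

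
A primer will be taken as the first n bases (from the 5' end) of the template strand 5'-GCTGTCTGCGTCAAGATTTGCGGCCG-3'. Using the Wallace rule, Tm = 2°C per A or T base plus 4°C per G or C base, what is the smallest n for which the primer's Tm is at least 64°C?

First 20 bases: GCTGTCTGCGTCAAGATTTG → Tm = 60°C (< 64°C)
First 21 bases: GCTGTCTGCGTCAAGATTTGC → Tm = 64°C (≥ 64°C)
Since every base adds ≥2°C, Tm only increases with n, so the threshold is first crossed at n = 21.

n = 21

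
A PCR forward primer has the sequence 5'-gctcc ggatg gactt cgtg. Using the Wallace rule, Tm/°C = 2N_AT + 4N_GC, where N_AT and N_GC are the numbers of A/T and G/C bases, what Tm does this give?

62°C

A=2, C=5, T=5, G=7
A+T = 7, G+C = 12
Tm = 4·12 + 2·7 = 48 + 14 = 62°C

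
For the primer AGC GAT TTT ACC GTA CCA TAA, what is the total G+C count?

8

Scanning the sequence gives G=3, A=7, C=5, T=6.
Total G or C: 3 + 5 = 8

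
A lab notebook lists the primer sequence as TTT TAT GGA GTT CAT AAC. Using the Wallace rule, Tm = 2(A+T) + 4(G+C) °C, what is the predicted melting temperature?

Base counts: C=2, G=3, A=5, T=8
A+T = 13, G+C = 5
Tm = 2×13 + 4×5 = 46°C

46°C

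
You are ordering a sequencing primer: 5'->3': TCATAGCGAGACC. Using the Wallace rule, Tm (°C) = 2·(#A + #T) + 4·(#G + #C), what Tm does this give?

40°C

T=2, C=4, A=4, G=3
AT pairs contribute 6, GC pairs contribute 7.
Tm = 2×6 + 4×7 = 40°C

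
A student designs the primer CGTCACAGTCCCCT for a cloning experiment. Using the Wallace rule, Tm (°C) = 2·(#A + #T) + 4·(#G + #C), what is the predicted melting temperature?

46°C

Base counts: T=3, A=2, C=7, G=2
AT pairs contribute 5, GC pairs contribute 9.
Tm = 2(5) + 4(9) = 10 + 36 = 46°C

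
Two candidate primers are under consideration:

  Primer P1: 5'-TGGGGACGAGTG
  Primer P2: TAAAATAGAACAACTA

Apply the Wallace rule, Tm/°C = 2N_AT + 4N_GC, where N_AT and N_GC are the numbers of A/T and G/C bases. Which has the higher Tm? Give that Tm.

Primer P1, 40°C

Primer P1: A+T=4, G+C=8 → Tm = 2(4)+4(8) = 40°C
Primer P2: A+T=13, G+C=3 → Tm = 2(13)+4(3) = 38°C
40°C vs 38°C → primer P1 is higher.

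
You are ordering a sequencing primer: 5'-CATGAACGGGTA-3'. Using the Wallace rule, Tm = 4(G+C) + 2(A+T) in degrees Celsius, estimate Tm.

36°C

Counting bases: T=2, G=4, A=4, C=2
A+T = 6, G+C = 6
Tm = 4·6 + 2·6 = 24 + 12 = 36°C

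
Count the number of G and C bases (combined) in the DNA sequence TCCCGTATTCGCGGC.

Scanning the sequence gives A=1, T=4, C=6, G=4.
Total G or C: 4 + 6 = 10

10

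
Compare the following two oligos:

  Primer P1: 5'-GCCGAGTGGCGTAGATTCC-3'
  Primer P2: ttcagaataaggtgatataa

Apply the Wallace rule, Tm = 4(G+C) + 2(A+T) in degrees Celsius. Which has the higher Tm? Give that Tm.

Primer P1: A+T=7, G+C=12 → Tm = 2(7)+4(12) = 62°C
Primer P2: A+T=15, G+C=5 → Tm = 2(15)+4(5) = 50°C
62°C vs 50°C → primer P1 is higher.

Primer P1, 62°C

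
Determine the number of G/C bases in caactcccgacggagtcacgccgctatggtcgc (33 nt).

Counting bases: G=9, C=13, T=5, A=6
G+C = 9 + 13 = 22

22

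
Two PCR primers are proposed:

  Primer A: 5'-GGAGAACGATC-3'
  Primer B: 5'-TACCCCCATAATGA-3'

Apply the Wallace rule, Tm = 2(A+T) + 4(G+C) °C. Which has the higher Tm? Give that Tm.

Primer B, 40°C

Primer A: A+T=5, G+C=6 → Tm = 2(5)+4(6) = 34°C
Primer B: A+T=8, G+C=6 → Tm = 2(8)+4(6) = 40°C
34°C vs 40°C → primer B is higher.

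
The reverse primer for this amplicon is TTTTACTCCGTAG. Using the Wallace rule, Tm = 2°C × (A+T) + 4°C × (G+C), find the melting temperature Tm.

Counting bases: A=2, C=3, G=2, T=6
So N_AT = 8 and N_GC = 5.
Tm = 2(8) + 4(5) = 16 + 20 = 36°C

36°C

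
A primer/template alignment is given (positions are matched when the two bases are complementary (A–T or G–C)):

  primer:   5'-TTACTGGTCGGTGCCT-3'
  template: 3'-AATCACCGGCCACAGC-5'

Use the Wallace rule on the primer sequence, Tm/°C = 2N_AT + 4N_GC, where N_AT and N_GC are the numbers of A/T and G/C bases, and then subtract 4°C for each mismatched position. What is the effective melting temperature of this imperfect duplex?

Primer base counts: A=1, T=6, G=5, C=4 → A+T=7, G+C=9
Perfect-match Tm = 2(7) + 4(9) = 14 + 36 = 50°C
Mismatches (positions where the bases are not complementary): 4 (at positions 4, 8, 14, 16)
Effective Tm = 50 − 4×4 = 50 − 16 = 34°C

34°C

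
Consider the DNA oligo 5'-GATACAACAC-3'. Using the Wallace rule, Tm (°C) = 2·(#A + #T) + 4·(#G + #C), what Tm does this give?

28°C

Base counts: C=3, G=1, T=1, A=5
So N_AT = 6 and N_GC = 4.
Tm = 2×6 + 4×4 = 28°C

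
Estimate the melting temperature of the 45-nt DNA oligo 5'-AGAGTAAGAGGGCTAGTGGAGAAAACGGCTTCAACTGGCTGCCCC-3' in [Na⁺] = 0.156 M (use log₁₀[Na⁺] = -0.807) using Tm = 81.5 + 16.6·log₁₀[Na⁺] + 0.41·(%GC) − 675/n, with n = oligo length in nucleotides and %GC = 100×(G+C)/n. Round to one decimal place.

75.9°C

Length n = 45. Base counts: T=7, G=15, A=13, C=10
G+C = 25, so %GC = 25/45 × 100 = 55.556%
Salt term: 16.6 × (-0.807) = -13.396
GC term: 0.41 × 55.556 = 22.778; length term: −675/45 = −15
Tm = 81.5 + (-13.396) + 22.778 − 15 = 75.882 → 75.9°C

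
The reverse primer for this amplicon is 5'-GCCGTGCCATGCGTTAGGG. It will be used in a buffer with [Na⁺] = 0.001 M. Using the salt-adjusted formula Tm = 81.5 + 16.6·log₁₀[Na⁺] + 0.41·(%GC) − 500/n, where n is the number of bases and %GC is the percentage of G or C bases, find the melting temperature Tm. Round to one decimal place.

33.4°C

Length n = 19. T=4, C=5, G=8, A=2
G+C = 13, so %GC = 13/19 × 100 = 68.421%
Salt term: 16.6 × (-3) = -49.8
GC term: 0.41 × 68.421 = 28.053; length term: −500/19 = −26.316
Tm = 81.5 + (-49.8) + 28.053 − 26.316 = 33.437 → 33.4°C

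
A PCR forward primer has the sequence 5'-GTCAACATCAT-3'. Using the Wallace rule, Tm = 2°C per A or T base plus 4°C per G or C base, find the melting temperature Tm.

G=1, C=3, A=4, T=3
AT pairs contribute 7, GC pairs contribute 4.
Tm = 4·4 + 2·7 = 16 + 14 = 30°C

30°C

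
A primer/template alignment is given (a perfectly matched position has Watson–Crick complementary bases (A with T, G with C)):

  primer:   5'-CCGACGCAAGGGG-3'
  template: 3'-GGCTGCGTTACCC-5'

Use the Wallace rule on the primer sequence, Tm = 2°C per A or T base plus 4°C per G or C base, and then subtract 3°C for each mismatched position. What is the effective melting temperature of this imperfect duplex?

43°C

Primer base counts: A=3, T=0, G=6, C=4 → A+T=3, G+C=10
Perfect-match Tm = 2(3) + 4(10) = 6 + 40 = 46°C
Mismatches (positions where the bases are not complementary): 1 (at position 10)
Effective Tm = 46 − 1×3 = 46 − 3 = 43°C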